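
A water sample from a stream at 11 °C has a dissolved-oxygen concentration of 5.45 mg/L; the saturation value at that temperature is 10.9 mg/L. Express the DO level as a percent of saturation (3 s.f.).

50.0 % saturation

% saturation = C/C_s × 100 = 5.45/10.9 × 100 = 50.0 %.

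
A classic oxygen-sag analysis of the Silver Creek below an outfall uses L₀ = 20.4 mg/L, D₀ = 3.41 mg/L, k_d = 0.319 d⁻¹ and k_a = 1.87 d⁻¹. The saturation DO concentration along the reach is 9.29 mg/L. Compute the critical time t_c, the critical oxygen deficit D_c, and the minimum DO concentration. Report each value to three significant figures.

t_c = [1/(k_a−k_d)] ln[(k_a/k_d)(1 − D₀(k_a−k_d)/(k_d L₀))]
= [1/(1.87−0.319)] ln[(1.87/0.319)(1 − 3.41×1.551/(0.319×20.4))]
= (1/1.551) ln[5.862 × 0.1873] = 0.6447 × ln(1.098) = 0.6447 × 0.09331 = 0.06016 d.
D_c = (k_d/k_a) L₀ e^(−k_d t_c) = (0.319/1.87) × 20.4 × e^(−0.319×0.06016) = 0.1706 × 20.4 × 0.9810 = 3.414 mg/L.
Minimum DO = C_s − D_c = 9.29 − 3.414 = 5.876 mg/L.

t_c ≈ 0.0602 d; D_c ≈ 3.41 mg/L; min DO ≈ 5.88 mg/L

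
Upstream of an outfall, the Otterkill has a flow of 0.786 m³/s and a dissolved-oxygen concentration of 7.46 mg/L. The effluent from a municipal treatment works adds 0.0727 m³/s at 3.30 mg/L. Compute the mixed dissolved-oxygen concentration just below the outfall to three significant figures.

7.11 mg/L

Flow-weighted mixing: C = (Q_r C_r + Q_w C_w)/(Q_r + Q_w)
= (0.786×7.46 + 0.0727×3.30)/(0.786 + 0.0727) = 6.103/0.8587 = 7.108 mg/L.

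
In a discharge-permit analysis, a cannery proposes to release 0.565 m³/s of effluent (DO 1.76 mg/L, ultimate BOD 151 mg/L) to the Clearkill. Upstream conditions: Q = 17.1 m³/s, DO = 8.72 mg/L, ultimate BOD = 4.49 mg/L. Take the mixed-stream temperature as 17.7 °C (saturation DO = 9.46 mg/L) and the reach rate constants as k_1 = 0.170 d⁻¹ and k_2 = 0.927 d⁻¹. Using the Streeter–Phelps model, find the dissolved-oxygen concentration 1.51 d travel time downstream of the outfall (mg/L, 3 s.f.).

DO ≈ 8.14 mg/L

Mixed DO = (17.1×8.72 + 0.565×1.76)/(17.1+0.565) = 150.1/17.67 = 8.497 mg/L.
Mixed L₀ = (17.1×4.49 + 0.565×151)/(17.67) = 162.1/17.67 = 9.176 mg/L.
Initial deficit D₀ = C_s − DO₀ = 9.46 − 8.497 = 0.9626 mg/L.
D(1.51) = [0.170×9.176/(0.927−0.170)](e^(−0.170×1.51) − e^(−0.927×1.51)) + 0.9626 e^(−0.927×1.51)
= 2.061 × (0.7736 − 0.2467) + 0.9626 × 0.2467 = 1.323 mg/L.
DO = 9.46 − 1.323 = 8.137 mg/L.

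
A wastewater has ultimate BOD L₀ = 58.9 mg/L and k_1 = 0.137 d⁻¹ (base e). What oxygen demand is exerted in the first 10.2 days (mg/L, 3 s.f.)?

y ≈ 44.3 mg/L

y_t = L₀(1 − e^(−k_1 t)) = 58.9 × (1 − e^(−0.137×10.2))
= 58.9 × (1 − 0.2472) = 58.9 × 0.7528 = 44.34 mg/L.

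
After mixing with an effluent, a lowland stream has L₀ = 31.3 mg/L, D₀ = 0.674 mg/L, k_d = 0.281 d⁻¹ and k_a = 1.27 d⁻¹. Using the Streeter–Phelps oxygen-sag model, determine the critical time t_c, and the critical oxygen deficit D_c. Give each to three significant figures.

At the critical point dD/dt = 0, so k_d L₀ e^(−k_d t) = k_a D. Substituting D(t) from the Streeter–Phelps equation and solving for t gives
t_c = ln[(k_a/k_d)(1 − D₀(k_a−k_d)/(k_d L₀))] / (k_a−k_d).
Here k_a−k_d = 0.9890 d⁻¹ and 1 − D₀(k_a−k_d)/(k_d L₀) = 1 − 0.674×0.9890/(0.281×31.3) = 0.9242, so
t_c = ln(4.520 × 0.9242) / 0.9890 = 1.430 / 0.9890 = 1.446 d.
L(t_c) = L₀ e^(−k_d t_c) = 31.3 × 0.6662 = 20.85 mg/L, and at the critical point k_a D_c = k_d L, so D_c = (0.281/1.27) × 20.85 = 4.614 mg/L.

t_c ≈ 1.45 d; D_c ≈ 4.61 mg/L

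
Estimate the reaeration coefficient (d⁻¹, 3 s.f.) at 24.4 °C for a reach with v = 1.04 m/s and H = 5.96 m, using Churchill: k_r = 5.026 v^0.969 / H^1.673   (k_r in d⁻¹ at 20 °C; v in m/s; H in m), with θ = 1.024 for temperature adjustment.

k_r(20) = 5.026 × 1.04^0.969 / 5.96^1.673 = 5.026 × 1.039 / 19.81 = 0.2635 d⁻¹.
k_r(24.4) = 0.2635 × 1.024^(24.4−20) = 0.2635 × 1.110 = 0.2925 d⁻¹.

k_r ≈ 0.292 d⁻¹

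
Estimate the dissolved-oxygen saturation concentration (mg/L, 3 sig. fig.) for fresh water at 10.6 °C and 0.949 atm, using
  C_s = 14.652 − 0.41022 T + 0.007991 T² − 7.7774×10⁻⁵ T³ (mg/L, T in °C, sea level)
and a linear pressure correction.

C_s ≈ 10.5 mg/L

At sea level: C_s = 14.652 − 0.41022×10.6 + 0.007991×10.6² − 7.7774×10⁻⁵×10.6³ = 11.11 mg/L.
Pressure correction: C_s' = 11.11 × 0.949 = 10.54 mg/L.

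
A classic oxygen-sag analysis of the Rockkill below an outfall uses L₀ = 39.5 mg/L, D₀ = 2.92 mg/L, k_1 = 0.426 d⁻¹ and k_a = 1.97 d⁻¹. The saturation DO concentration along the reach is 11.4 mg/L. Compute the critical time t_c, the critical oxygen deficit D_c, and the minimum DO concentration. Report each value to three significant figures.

With k_a/k_1 = 4.624 and 1 − D₀(k_a−k_1)/(k_1 L₀) = 0.7321,
t_c = ln(4.624 × 0.7321) / (1.97 − 0.426) = ln(3.385) / 1.544 = 1.219/1.544 = 0.7898 d.
L(t_c) = L₀ e^(−k_1 t_c) = 39.5 × 0.7143 = 28.21 mg/L, and at the critical point k_a D_c = k_1 L, so D_c = (0.426/1.97) × 28.21 = 6.101 mg/L.
Minimum DO = C_s − D_c = 11.4 − 6.101 = 5.299 mg/L.

t_c ≈ 0.790 d; D_c ≈ 6.10 mg/L; min DO ≈ 5.30 mg/L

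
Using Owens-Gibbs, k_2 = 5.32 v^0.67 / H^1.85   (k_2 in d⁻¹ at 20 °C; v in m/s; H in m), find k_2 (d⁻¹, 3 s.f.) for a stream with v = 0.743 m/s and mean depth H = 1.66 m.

k_2 ≈ 1.71 d⁻¹

k_2 = 5.32 × 0.743^0.67 / 1.66^1.85 = 5.32 × 0.8195 / 2.554 = 1.707 d⁻¹.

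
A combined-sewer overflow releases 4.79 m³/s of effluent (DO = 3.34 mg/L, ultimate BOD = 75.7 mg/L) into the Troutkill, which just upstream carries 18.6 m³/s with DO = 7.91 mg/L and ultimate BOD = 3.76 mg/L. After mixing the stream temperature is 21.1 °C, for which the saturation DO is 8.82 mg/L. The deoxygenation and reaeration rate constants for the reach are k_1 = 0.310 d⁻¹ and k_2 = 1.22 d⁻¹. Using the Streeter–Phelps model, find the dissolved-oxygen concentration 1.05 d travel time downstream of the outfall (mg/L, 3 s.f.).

Mixed DO = (18.6×7.91 + 4.79×3.34)/(18.6+4.79) = 163.1/23.39 = 6.974 mg/L.
Mixed L₀ = (18.6×3.76 + 4.79×75.7)/(23.39) = 432.5/23.39 = 18.49 mg/L.
Initial deficit D₀ = C_s − DO₀ = 8.82 − 6.974 = 1.846 mg/L.
D(1.05) = [0.310×18.49/(1.22−0.310)](e^(−0.310×1.05) − e^(−1.22×1.05)) + 1.846 e^(−1.22×1.05)
= 6.300 × (0.7222 − 0.2778) + 1.846 × 0.2778 = 3.312 mg/L.
DO = 8.82 − 3.312 = 5.508 mg/L.

DO ≈ 5.51 mg/L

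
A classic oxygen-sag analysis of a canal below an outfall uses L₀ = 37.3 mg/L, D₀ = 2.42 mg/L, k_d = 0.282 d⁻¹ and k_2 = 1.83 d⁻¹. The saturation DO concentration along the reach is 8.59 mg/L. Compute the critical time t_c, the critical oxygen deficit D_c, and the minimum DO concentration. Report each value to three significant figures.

With k_2/k_d = 6.489 and 1 − D₀(k_2−k_d)/(k_d L₀) = 0.6439,
t_c = ln(6.489 × 0.6439) / (1.83 − 0.282) = ln(4.178) / 1.548 = 1.430/1.548 = 0.9237 d.
L(t_c) = L₀ e^(−k_d t_c) = 37.3 × 0.7707 = 28.75 mg/L, and at the critical point k_2 D_c = k_d L, so D_c = (0.282/1.83) × 28.75 = 4.430 mg/L.
Minimum DO = C_s − D_c = 8.59 − 4.430 = 4.160 mg/L.

t_c ≈ 0.924 d; D_c ≈ 4.43 mg/L; min DO ≈ 4.16 mg/L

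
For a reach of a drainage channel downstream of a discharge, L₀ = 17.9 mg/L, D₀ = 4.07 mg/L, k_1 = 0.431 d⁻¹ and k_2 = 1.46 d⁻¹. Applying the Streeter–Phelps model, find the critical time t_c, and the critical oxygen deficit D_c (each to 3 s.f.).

With k_2/k_1 = 3.387 and 1 − D₀(k_2−k_1)/(k_1 L₀) = 0.4572,
t_c = ln(3.387 × 0.4572) / (1.46 − 0.431) = ln(1.549) / 1.029 = 0.4373/1.029 = 0.4250 d.
L(t_c) = L₀ e^(−k_1 t_c) = 17.9 × 0.8326 = 14.90 mg/L, and at the critical point k_2 D_c = k_1 L, so D_c = (0.431/1.46) × 14.90 = 4.400 mg/L.

t_c ≈ 0.425 d; D_c ≈ 4.40 mg/L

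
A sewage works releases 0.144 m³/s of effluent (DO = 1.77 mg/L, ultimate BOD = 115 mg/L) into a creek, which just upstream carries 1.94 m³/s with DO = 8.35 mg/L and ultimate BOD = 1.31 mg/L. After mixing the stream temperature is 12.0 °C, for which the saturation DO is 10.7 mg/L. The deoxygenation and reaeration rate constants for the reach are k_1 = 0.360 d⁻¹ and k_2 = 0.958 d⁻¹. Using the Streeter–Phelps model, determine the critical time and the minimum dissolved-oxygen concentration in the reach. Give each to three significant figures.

t_c ≈ 0.450 d; minimum DO ≈ 7.77 mg/L

Mixed DO = (1.94×8.35 + 0.144×1.77)/(1.94+0.144) = 16.45/2.084 = 7.895 mg/L.
Mixed L₀ = (1.94×1.31 + 0.144×115)/(2.084) = 19.10/2.084 = 9.166 mg/L.
Initial deficit D₀ = C_s − DO₀ = 10.7 − 7.895 = 2.805 mg/L.
t_c = (1/0.5980) ln[(0.958/0.360)(1 − 2.805×0.5980/(0.360×9.166))] = 1.672 × ln(1.308) = 0.4496 d.
D_c = (0.360/0.958) × 9.166 × e^(−0.360×0.4496) = 0.3758 × 9.166 × 0.8506 = 2.930 mg/L.
Minimum DO = 10.7 − 2.930 = 7.770 mg/L.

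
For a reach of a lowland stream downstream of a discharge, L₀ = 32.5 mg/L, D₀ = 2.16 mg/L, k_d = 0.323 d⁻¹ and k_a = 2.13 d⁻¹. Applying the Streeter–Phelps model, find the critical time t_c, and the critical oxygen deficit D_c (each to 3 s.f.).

t_c = [1/(k_a−k_d)] ln[(k_a/k_d)(1 − D₀(k_a−k_d)/(k_d L₀))]
= [1/(2.13−0.323)] ln[(2.13/0.323)(1 − 2.16×1.807/(0.323×32.5))]
= (1/1.807) ln[6.594 × 0.6282] = 0.5534 × ln(4.143) = 0.5534 × 1.421 = 0.7866 d.
D_c = (k_d/k_a) L₀ e^(−k_d t_c) = (0.323/2.13) × 32.5 × e^(−0.323×0.7866) = 0.1516 × 32.5 × 0.7756 = 3.823 mg/L.

t_c ≈ 0.787 d; D_c ≈ 3.82 mg/L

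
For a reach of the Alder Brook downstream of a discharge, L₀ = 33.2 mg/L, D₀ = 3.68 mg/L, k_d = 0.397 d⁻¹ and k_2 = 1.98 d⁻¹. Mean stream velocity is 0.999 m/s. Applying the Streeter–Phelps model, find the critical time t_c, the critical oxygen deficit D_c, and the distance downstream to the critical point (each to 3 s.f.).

t_c ≈ 0.647 d; D_c ≈ 5.15 mg/L; x_c ≈ 55.8 km

t_c = [1/(k_2−k_d)] ln[(k_2/k_d)(1 − D₀(k_2−k_d)/(k_d L₀))]
= [1/(1.98−0.397)] ln[(1.98/0.397)(1 − 3.68×1.583/(0.397×33.2))]
= (1/1.583) ln[4.987 × 0.5580] = 0.6317 × ln(2.783) = 0.6317 × 1.024 = 0.6466 d.
D_c = (k_d/k_2) L₀ e^(−k_d t_c) = (0.397/1.98) × 33.2 × e^(−0.397×0.6466) = 0.2005 × 33.2 × 0.7736 = 5.150 mg/L.
x_c = v t_c = 0.999 m/s × 0.6466 d × 86400 s/d = 55810 m ≈ 55.8 km.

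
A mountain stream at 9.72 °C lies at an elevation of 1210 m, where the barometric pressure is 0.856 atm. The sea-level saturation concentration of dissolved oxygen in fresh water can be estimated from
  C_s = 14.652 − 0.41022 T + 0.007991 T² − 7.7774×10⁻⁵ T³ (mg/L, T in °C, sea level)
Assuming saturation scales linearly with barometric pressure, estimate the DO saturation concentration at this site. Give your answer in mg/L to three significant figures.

At sea level: C_s = 14.652 − 0.41022×9.72 + 0.007991×9.72² − 7.7774×10⁻⁵×9.72³ = 11.35 mg/L.
Pressure correction: C_s' = 11.35 × 0.856 = 9.714 mg/L.

C_s ≈ 9.71 mg/L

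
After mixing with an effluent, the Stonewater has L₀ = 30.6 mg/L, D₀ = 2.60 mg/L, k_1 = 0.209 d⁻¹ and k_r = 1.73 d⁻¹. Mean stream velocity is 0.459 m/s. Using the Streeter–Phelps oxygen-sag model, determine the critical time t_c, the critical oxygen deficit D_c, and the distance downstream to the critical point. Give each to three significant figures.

With k_r/k_1 = 8.278 and 1 − D₀(k_r−k_1)/(k_1 L₀) = 0.3816,
t_c = ln(8.278 × 0.3816) / (1.73 − 0.209) = ln(3.159) / 1.521 = 1.150/1.521 = 0.7563 d.
L(t_c) = L₀ e^(−k_1 t_c) = 30.6 × 0.8538 = 26.13 mg/L, and at the critical point k_r D_c = k_1 L, so D_c = (0.209/1.73) × 26.13 = 3.156 mg/L.
x_c = v t_c = 0.459 m/s × 0.7563 d × 86400 s/d = 29990 m ≈ 30.0 km.

t_c ≈ 0.756 d; D_c ≈ 3.16 mg/L; x_c ≈ 30.0 km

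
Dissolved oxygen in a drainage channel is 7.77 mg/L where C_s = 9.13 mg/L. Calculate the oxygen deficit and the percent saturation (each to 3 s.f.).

D = C_s − C = 9.13 − 7.77 = 1.36 mg/L.
% saturation = 7.77/9.13 × 100 = 85.1 %.

D ≈ 1.36 mg/L; 85.1 % saturation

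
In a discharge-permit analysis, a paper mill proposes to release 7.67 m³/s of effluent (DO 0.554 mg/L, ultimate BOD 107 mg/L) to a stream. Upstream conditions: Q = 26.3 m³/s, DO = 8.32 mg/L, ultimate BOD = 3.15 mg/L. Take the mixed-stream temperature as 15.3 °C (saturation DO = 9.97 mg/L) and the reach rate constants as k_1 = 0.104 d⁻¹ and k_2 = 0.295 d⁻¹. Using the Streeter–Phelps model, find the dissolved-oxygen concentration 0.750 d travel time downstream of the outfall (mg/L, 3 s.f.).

Mixed DO = (26.3×8.32 + 7.67×0.554)/(26.3+7.67) = 223.1/33.97 = 6.567 mg/L.
Mixed L₀ = (26.3×3.15 + 7.67×107)/(33.97) = 903.5/33.97 = 26.60 mg/L.
Initial deficit D₀ = C_s − DO₀ = 9.97 − 6.567 = 3.403 mg/L.
D(0.750) = [0.104×26.60/(0.295−0.104)](e^(−0.104×0.750) − e^(−0.295×0.750)) + 3.403 e^(−0.295×0.750)
= 14.48 × (0.9250 − 0.8015) + 3.403 × 0.8015 = 4.516 mg/L.
DO = 9.97 − 4.516 = 5.454 mg/L.

DO ≈ 5.45 mg/L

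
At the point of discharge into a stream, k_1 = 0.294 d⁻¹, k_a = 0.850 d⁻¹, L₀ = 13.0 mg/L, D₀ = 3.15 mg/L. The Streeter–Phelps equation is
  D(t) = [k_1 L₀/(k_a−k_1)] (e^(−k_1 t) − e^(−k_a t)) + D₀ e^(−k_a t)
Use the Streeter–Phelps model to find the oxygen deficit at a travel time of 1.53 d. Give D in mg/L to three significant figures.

D ≈ 3.37 mg/L

k_1 L₀/(k_a−k_1) = 0.294×13.0/(0.850−0.294) = 3.822/0.5560 = 6.874 mg/L.
e^(−k_1 t) = e^(−0.294×1.530) = 0.6377; e^(−k_a t) = e^(−0.850×1.530) = 0.2724.
D = 6.874 × (0.6377 − 0.2724) + 3.15 × 0.2724 = 2.511 + 0.8580 = 3.369 mg/L.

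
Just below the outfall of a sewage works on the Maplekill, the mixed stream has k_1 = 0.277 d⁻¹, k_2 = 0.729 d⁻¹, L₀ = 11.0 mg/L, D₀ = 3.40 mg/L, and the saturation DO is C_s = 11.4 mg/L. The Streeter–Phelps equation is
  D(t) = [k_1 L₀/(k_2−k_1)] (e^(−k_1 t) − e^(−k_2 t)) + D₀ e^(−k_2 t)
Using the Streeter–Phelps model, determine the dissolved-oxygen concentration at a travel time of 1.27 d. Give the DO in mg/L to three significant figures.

DO ≈ 7.98 mg/L

k_1 L₀/(k_2−k_1) = 0.277×11.0/(0.729−0.277) = 3.047/0.4520 = 6.741 mg/L.
e^(−k_1 t) = e^(−0.277×1.270) = 0.7034; e^(−k_2 t) = e^(−0.729×1.270) = 0.3962.
D = 6.741 × (0.7034 − 0.3962) + 3.40 × 0.3962 = 2.071 + 1.347 = 3.418 mg/L.
DO = C_s − D = 11.4 − 3.418 = 7.982 mg/L.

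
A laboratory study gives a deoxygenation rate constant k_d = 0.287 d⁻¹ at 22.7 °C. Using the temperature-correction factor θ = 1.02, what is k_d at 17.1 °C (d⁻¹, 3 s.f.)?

k_d(T₂) = k_d(T₁) · θ^(T₂−T₁) = 0.287 × 1.02^(17.1−22.7)
= 0.287 × 1.02^-5.60 = 0.287 × 0.8950 = 0.2569 d⁻¹.

k_d ≈ 0.257 d⁻¹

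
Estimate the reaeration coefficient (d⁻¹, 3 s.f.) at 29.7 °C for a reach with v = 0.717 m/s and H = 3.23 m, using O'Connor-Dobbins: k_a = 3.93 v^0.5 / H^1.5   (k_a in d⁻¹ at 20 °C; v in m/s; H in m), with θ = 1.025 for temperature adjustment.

k_a ≈ 0.728 d⁻¹

k_a(20) = 3.93 × 0.717^0.5 / 3.23^1.5 = 3.93 × 0.8468 / 5.805 = 0.5733 d⁻¹.
k_a(29.7) = 0.5733 × 1.025^(29.7−20) = 0.5733 × 1.271 = 0.7284 d⁻¹.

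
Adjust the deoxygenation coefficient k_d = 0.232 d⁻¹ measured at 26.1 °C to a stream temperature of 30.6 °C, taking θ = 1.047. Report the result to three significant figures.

k_d ≈ 0.285 d⁻¹

k_d(T₂) = k_d(T₁) · θ^(T₂−T₁) = 0.232 × 1.047^(30.6−26.1)
= 0.232 × 1.047^4.50 = 0.232 × 1.230 = 0.2853 d⁻¹.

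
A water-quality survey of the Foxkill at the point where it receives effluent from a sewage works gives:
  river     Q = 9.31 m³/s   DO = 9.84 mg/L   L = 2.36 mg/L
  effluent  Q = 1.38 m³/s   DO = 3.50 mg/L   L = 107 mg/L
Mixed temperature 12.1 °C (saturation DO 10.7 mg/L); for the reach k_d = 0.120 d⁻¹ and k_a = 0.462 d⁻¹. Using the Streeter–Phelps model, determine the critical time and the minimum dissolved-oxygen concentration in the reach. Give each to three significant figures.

Mixed DO = (9.31×9.84 + 1.38×3.50)/(9.31+1.38) = 96.44/10.69 = 9.022 mg/L.
Mixed L₀ = (9.31×2.36 + 1.38×107)/(10.69) = 169.6/10.69 = 15.87 mg/L.
Initial deficit D₀ = C_s − DO₀ = 10.7 − 9.022 = 1.678 mg/L.
t_c = (1/0.3420) ln[(0.462/0.120)(1 − 1.678×0.3420/(0.120×15.87))] = 2.924 × ln(2.689) = 2.893 d.
D_c = (0.120/0.462) × 15.87 × e^(−0.120×2.893) = 0.2597 × 15.87 × 0.7067 = 2.913 mg/L.
Minimum DO = 10.7 − 2.913 = 7.787 mg/L.

t_c ≈ 2.89 d; minimum DO ≈ 7.79 mg/L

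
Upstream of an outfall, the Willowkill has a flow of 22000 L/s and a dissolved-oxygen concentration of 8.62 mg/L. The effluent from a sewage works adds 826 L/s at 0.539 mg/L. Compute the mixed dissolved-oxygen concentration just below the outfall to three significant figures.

8.33 mg/L

Flow-weighted mixing: C = (Q_r C_r + Q_w C_w)/(Q_r + Q_w)
= (22000×8.62 + 826×0.539)/(22000 + 826) = 190100/22830 = 8.328 mg/L.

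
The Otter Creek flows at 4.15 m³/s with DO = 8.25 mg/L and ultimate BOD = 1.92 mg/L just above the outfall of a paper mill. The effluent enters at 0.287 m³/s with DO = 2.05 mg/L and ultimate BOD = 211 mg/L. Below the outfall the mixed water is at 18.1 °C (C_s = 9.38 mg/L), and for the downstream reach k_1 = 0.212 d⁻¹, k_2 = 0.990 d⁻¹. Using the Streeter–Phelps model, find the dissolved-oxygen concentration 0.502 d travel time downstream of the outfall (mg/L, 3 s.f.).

DO ≈ 7.23 mg/L

Mixed DO = (4.15×8.25 + 0.287×2.05)/(4.15+0.287) = 34.83/4.437 = 7.849 mg/L.
Mixed L₀ = (4.15×1.92 + 0.287×211)/(4.437) = 68.52/4.437 = 15.44 mg/L.
Initial deficit D₀ = C_s − DO₀ = 9.38 − 7.849 = 1.531 mg/L.
D(0.502) = [0.212×15.44/(0.990−0.212)](e^(−0.212×0.502) − e^(−0.990×0.502)) + 1.531 e^(−0.990×0.502)
= 4.208 × (0.8990 − 0.6084) + 1.531 × 0.6084 = 2.155 mg/L.
DO = 9.38 − 2.155 = 7.225 mg/L.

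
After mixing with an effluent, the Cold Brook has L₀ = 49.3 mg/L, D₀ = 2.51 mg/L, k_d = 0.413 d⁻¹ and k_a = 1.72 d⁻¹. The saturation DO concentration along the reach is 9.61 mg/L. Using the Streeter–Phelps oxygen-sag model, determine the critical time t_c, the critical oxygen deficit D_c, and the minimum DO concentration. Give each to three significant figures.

t_c ≈ 0.957 d; D_c ≈ 7.97 mg/L; min DO ≈ 1.64 mg/L

With k_a/k_d = 4.165 and 1 − D₀(k_a−k_d)/(k_d L₀) = 0.8389,
t_c = ln(4.165 × 0.8389) / (1.72 − 0.413) = ln(3.494) / 1.307 = 1.251/1.307 = 0.9571 d.
L(t_c) = L₀ e^(−k_d t_c) = 49.3 × 0.6735 = 33.20 mg/L, and at the critical point k_a D_c = k_d L, so D_c = (0.413/1.72) × 33.20 = 7.973 mg/L.
Minimum DO = C_s − D_c = 9.61 − 7.973 = 1.637 mg/L.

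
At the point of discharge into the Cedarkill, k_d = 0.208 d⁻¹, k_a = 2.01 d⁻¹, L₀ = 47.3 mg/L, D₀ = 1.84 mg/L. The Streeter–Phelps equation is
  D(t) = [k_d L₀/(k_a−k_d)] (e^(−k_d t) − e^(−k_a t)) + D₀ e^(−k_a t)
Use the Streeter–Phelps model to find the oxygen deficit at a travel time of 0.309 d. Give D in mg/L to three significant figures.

D ≈ 3.17 mg/L

k_d L₀/(k_a−k_d) = 0.208×47.3/(2.01−0.208) = 9.838/1.802 = 5.460 mg/L.
e^(−k_d t) = e^(−0.208×0.3090) = 0.9377; e^(−k_a t) = e^(−2.01×0.3090) = 0.5374.
D = 5.460 × (0.9377 − 0.5374) + 1.84 × 0.5374 = 2.186 + 0.9887 = 3.175 mg/L.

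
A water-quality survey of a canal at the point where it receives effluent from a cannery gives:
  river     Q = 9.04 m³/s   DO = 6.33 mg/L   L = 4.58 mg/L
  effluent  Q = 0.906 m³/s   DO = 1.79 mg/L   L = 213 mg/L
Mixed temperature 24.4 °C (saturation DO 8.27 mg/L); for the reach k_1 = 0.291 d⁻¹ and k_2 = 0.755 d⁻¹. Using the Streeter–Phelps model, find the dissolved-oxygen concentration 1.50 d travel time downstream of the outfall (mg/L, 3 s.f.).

DO ≈ 2.72 mg/L

Mixed DO = (9.04×6.33 + 0.906×1.79)/(9.04+0.906) = 58.84/9.946 = 5.916 mg/L.
Mixed L₀ = (9.04×4.58 + 0.906×213)/(9.946) = 234.4/9.946 = 23.57 mg/L.
Initial deficit D₀ = C_s − DO₀ = 8.27 − 5.916 = 2.354 mg/L.
D(1.50) = [0.291×23.57/(0.755−0.291)](e^(−0.291×1.50) − e^(−0.755×1.50)) + 2.354 e^(−0.755×1.50)
= 14.78 × (0.6463 − 0.3222) + 2.354 × 0.3222 = 5.548 mg/L.
DO = 8.27 − 5.548 = 2.722 mg/L.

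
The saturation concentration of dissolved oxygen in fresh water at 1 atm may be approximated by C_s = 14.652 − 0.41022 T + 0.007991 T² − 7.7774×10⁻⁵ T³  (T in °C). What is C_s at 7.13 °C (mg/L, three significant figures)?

C_s = 14.652 − 0.41022×7.13 + 0.007991×7.13² − 7.7774×10⁻⁵×7.13³ = 12.11 mg/L.

C_s ≈ 12.1 mg/L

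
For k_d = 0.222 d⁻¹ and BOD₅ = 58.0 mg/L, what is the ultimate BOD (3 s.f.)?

BOD₅ = L₀(1 − e^(−5k_d)) ⇒ L₀ = BOD₅ / (1 − e^(−5×0.222))
= 58.0 / (1 − 0.3296) = 58.0 / 0.6704 = 86.51 mg/L.

L₀ ≈ 86.5 mg/L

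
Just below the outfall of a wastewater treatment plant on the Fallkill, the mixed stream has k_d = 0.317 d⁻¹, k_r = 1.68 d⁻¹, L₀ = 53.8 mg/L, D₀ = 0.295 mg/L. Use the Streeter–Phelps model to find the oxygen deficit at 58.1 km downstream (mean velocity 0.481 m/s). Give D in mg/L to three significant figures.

Travel time t = x/v = 58.1 km / (0.481 m/s) = 58100 m / 0.481 m/s = 120800 s = 1.398 d.
k_d L₀/(k_r−k_d) = 0.317×53.8/(1.68−0.317) = 17.05/1.363 = 12.51 mg/L.
e^(−k_d t) = e^(−0.317×1.398) = 0.6420; e^(−k_r t) = e^(−1.68×1.398) = 0.09549.
D = 12.51 × (0.6420 − 0.09549) + 0.295 × 0.09549 = 6.838 + 0.02817 = 6.866 mg/L.

D ≈ 6.87 mg/L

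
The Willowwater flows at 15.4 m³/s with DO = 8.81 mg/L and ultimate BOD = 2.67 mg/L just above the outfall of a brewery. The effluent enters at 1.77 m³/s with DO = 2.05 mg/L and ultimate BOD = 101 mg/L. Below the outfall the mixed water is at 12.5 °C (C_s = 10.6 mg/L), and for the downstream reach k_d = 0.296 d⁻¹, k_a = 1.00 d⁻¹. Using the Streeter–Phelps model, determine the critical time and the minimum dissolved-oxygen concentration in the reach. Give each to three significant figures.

t_c ≈ 0.849 d; minimum DO ≈ 7.65 mg/L

Mixed DO = (15.4×8.81 + 1.77×2.05)/(15.4+1.77) = 139.3/17.17 = 8.113 mg/L.
Mixed L₀ = (15.4×2.67 + 1.77×101)/(17.17) = 219.9/17.17 = 12.81 mg/L.
Initial deficit D₀ = C_s − DO₀ = 10.6 − 8.113 = 2.487 mg/L.
t_c = (1/0.7040) ln[(1.00/0.296)(1 − 2.487×0.7040/(0.296×12.81))] = 1.420 × ln(1.818) = 0.8491 d.
D_c = (0.296/1.00) × 12.81 × e^(−0.296×0.8491) = 0.2960 × 12.81 × 0.7778 = 2.948 mg/L.
Minimum DO = 10.6 − 2.948 = 7.652 mg/L.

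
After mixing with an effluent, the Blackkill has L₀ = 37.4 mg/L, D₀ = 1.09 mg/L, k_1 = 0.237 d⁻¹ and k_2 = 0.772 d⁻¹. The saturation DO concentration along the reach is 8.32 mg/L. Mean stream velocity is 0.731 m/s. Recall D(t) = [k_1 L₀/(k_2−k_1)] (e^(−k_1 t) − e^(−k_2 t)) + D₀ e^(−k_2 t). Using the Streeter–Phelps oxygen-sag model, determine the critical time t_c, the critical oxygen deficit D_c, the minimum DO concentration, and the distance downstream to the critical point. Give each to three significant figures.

t_c ≈ 2.08 d; D_c ≈ 7.01 mg/L; min DO ≈ 1.31 mg/L; x_c ≈ 131 km

With k_2/k_1 = 3.257 and 1 − D₀(k_2−k_1)/(k_1 L₀) = 0.9342,
t_c = ln(3.257 × 0.9342) / (0.772 − 0.237) = ln(3.043) / 0.5350 = 1.113/0.5350 = 2.080 d.
L(t_c) = L₀ e^(−k_1 t_c) = 37.4 × 0.6108 = 22.84 mg/L, and at the critical point k_2 D_c = k_1 L, so D_c = (0.237/0.772) × 22.84 = 7.013 mg/L.
Minimum DO = C_s − D_c = 8.32 − 7.013 = 1.307 mg/L.
x_c = v t_c = 0.731 m/s × 2.080 d × 86400 s/d = 131400 m ≈ 131 km.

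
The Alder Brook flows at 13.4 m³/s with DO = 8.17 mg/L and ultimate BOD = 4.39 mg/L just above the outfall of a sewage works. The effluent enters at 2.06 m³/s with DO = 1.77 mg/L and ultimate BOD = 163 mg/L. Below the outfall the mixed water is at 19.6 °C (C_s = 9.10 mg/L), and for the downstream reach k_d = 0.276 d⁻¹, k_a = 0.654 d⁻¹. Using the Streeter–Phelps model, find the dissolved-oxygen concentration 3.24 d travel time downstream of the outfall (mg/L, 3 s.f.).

DO ≈ 3.50 mg/L

Mixed DO = (13.4×8.17 + 2.06×1.77)/(13.4+2.06) = 113.1/15.46 = 7.317 mg/L.
Mixed L₀ = (13.4×4.39 + 2.06×163)/(15.46) = 394.6/15.46 = 25.52 mg/L.
Initial deficit D₀ = C_s − DO₀ = 9.10 − 7.317 = 1.783 mg/L.
D(3.24) = [0.276×25.52/(0.654−0.276)](e^(−0.276×3.24) − e^(−0.654×3.24)) + 1.783 e^(−0.654×3.24)
= 18.64 × (0.4089 − 0.1202) + 1.783 × 0.1202 = 5.596 mg/L.
DO = 9.10 − 5.596 = 3.504 mg/L.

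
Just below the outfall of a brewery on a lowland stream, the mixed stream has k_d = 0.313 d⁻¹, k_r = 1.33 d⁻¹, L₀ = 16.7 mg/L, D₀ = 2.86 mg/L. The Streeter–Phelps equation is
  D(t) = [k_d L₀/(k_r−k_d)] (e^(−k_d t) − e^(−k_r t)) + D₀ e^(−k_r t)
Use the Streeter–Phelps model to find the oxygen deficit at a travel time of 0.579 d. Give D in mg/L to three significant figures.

D ≈ 3.23 mg/L

k_d L₀/(k_r−k_d) = 0.313×16.7/(1.33−0.313) = 5.227/1.017 = 5.140 mg/L.
e^(−k_d t) = e^(−0.313×0.5790) = 0.8342; e^(−k_r t) = e^(−1.33×0.5790) = 0.4630.
D = 5.140 × (0.8342 − 0.4630) + 2.86 × 0.4630 = 1.908 + 1.324 = 3.232 mg/L.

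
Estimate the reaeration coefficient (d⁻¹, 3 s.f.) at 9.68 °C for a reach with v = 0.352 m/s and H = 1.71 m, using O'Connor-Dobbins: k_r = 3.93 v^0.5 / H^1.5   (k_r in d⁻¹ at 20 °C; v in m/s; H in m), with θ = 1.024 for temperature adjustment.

k_r(20) = 3.93 × 0.352^0.5 / 1.71^1.5 = 3.93 × 0.5933 / 2.236 = 1.043 d⁻¹.
k_r(9.68) = 1.043 × 1.024^(9.68−20) = 1.043 × 0.7829 = 0.8163 d⁻¹.

k_r ≈ 0.816 d⁻¹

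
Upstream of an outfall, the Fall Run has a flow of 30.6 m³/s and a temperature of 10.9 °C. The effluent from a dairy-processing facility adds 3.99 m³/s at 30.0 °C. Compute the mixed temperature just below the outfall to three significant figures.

Flow-weighted mixing: C = (Q_r C_r + Q_w C_w)/(Q_r + Q_w)
= (30.6×10.9 + 3.99×30.0)/(30.6 + 3.99) = 453.2/34.59 = 13.10 °C.

13.1 °C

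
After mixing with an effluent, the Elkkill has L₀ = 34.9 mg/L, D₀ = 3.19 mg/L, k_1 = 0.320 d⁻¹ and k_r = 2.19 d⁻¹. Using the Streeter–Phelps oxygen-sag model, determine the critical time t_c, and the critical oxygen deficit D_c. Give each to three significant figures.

t_c ≈ 0.620 d; D_c ≈ 4.18 mg/L

t_c = [1/(k_r−k_1)] ln[(k_r/k_1)(1 − D₀(k_r−k_1)/(k_1 L₀))]
= [1/(2.19−0.320)] ln[(2.19/0.320)(1 − 3.19×1.870/(0.320×34.9))]
= (1/1.870) ln[6.844 × 0.4659] = 0.5348 × ln(3.188) = 0.5348 × 1.159 = 0.6200 d.
L(t_c) = L₀ e^(−k_1 t_c) = 34.9 × 0.8200 = 28.62 mg/L, and at the critical point k_r D_c = k_1 L, so D_c = (0.320/2.19) × 28.62 = 4.182 mg/L.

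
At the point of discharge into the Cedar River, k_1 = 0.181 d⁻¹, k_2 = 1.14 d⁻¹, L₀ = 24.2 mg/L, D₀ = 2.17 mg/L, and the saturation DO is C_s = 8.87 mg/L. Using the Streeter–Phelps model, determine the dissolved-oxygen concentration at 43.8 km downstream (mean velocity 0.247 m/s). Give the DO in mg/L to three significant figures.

Travel time t = x/v = 43.8 km / (0.247 m/s) = 43800 m / 0.247 m/s = 177300 s = 2.052 d.
k_1 L₀/(k_2−k_1) = 0.181×24.2/(1.14−0.181) = 4.380/0.9590 = 4.567 mg/L.
e^(−k_1 t) = e^(−0.181×2.052) = 0.6897; e^(−k_2 t) = e^(−1.14×2.052) = 0.09635.
D = 4.567 × (0.6897 − 0.09635) + 2.17 × 0.09635 = 2.710 + 0.2091 = 2.919 mg/L.
DO = C_s − D = 8.87 − 2.919 = 5.951 mg/L.

DO ≈ 5.95 mg/L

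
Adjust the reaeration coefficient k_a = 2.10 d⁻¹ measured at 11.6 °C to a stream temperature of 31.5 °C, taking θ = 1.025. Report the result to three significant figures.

k_a ≈ 3.43 d⁻¹

k_a(T₂) = k_a(T₁) · θ^(T₂−T₁) = 2.10 × 1.025^(31.5−11.6)
= 2.10 × 1.025^19.9 = 2.10 × 1.635 = 3.433 d⁻¹.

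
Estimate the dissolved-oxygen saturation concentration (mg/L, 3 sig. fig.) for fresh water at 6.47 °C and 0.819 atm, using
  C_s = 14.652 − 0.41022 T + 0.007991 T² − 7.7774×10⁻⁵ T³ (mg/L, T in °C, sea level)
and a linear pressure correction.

C_s ≈ 10.1 mg/L

At sea level: C_s = 14.652 − 0.41022×6.47 + 0.007991×6.47² − 7.7774×10⁻⁵×6.47³ = 12.31 mg/L.
Pressure correction: C_s' = 12.31 × 0.819 = 10.08 mg/L.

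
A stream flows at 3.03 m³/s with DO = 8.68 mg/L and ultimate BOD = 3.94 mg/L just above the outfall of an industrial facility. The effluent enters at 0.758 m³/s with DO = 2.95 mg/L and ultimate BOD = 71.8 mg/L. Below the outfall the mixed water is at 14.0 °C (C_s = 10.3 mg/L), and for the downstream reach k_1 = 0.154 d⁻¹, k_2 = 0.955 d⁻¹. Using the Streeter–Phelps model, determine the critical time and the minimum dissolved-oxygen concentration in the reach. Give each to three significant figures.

t_c ≈ 0.128 d; minimum DO ≈ 7.53 mg/L

Mixed DO = (3.03×8.68 + 0.758×2.95)/(3.03+0.758) = 28.54/3.788 = 7.533 mg/L.
Mixed L₀ = (3.03×3.94 + 0.758×71.8)/(3.788) = 66.36/3.788 = 17.52 mg/L.
Initial deficit D₀ = C_s − DO₀ = 10.3 − 7.533 = 2.767 mg/L.
t_c = (1/0.8010) ln[(0.955/0.154)(1 − 2.767×0.8010/(0.154×17.52))] = 1.248 × ln(1.108) = 0.1277 d.
D_c = (0.154/0.955) × 17.52 × e^(−0.154×0.1277) = 0.1613 × 17.52 × 0.9805 = 2.770 mg/L.
Minimum DO = 10.3 − 2.770 = 7.530 mg/L.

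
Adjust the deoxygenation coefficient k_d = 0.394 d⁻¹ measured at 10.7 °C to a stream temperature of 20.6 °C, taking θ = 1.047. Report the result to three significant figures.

k_d(T₂) = k_d(T₁) · θ^(T₂−T₁) = 0.394 × 1.047^(20.6−10.7)
= 0.394 × 1.047^9.90 = 0.394 × 1.576 = 0.6208 d⁻¹.

k_d ≈ 0.621 d⁻¹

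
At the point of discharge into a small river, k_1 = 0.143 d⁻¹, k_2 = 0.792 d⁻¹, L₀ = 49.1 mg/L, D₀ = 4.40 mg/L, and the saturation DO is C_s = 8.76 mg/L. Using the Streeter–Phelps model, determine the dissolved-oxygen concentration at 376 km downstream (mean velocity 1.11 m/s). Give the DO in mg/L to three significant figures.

DO ≈ 2.87 mg/L

Travel time t = x/v = 376 km / (1.11 m/s) = 376000 m / 1.11 m/s = 338700 s = 3.921 d.
k_1 L₀/(k_2−k_1) = 0.143×49.1/(0.792−0.143) = 7.021/0.6490 = 10.82 mg/L.
e^(−k_1 t) = e^(−0.143×3.921) = 0.5708; e^(−k_2 t) = e^(−0.792×3.921) = 0.04482.
D = 10.82 × (0.5708 − 0.04482) + 4.40 × 0.04482 = 5.691 + 0.1972 = 5.888 mg/L.
DO = C_s − D = 8.76 − 5.888 = 2.872 mg/L.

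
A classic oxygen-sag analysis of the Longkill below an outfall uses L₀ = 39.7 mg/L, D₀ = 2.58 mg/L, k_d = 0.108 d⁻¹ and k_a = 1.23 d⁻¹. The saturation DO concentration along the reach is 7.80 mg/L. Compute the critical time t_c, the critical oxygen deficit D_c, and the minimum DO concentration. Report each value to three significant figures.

With k_a/k_d = 11.39 and 1 − D₀(k_a−k_d)/(k_d L₀) = 0.3249,
t_c = ln(11.39 × 0.3249) / (1.23 − 0.108) = ln(3.700) / 1.122 = 1.308/1.122 = 1.166 d.
D_c = (k_d/k_a) L₀ e^(−k_d t_c) = (0.108/1.23) × 39.7 × e^(−0.108×1.166) = 0.08780 × 39.7 × 0.8817 = 3.073 mg/L.
Minimum DO = C_s − D_c = 7.80 − 3.073 = 4.727 mg/L.

t_c ≈ 1.17 d; D_c ≈ 3.07 mg/L; min DO ≈ 4.73 mg/L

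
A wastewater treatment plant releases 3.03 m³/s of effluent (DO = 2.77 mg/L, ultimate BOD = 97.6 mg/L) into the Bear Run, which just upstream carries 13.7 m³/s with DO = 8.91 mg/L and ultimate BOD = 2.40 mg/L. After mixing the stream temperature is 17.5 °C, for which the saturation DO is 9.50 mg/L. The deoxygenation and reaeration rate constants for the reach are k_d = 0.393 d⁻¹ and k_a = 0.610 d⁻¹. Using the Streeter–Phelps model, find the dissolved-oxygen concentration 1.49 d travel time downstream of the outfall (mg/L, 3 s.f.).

Mixed DO = (13.7×8.91 + 3.03×2.77)/(13.7+3.03) = 130.5/16.73 = 7.798 mg/L.
Mixed L₀ = (13.7×2.40 + 3.03×97.6)/(16.73) = 328.6/16.73 = 19.64 mg/L.
Initial deficit D₀ = C_s − DO₀ = 9.50 − 7.798 = 1.702 mg/L.
D(1.49) = [0.393×19.64/(0.610−0.393)](e^(−0.393×1.49) − e^(−0.610×1.49)) + 1.702 e^(−0.610×1.49)
= 35.57 × (0.5568 − 0.4030) + 1.702 × 0.4030 = 6.158 mg/L.
DO = 9.50 − 6.158 = 3.342 mg/L.

DO ≈ 3.34 mg/L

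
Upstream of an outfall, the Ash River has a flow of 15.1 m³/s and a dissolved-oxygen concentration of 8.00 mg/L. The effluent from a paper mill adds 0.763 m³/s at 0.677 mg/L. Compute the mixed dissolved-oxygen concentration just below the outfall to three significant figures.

Flow-weighted mixing: C = (Q_r C_r + Q_w C_w)/(Q_r + Q_w)
= (15.1×8.00 + 0.763×0.677)/(15.1 + 0.763) = 121.3/15.86 = 7.648 mg/L.

7.65 mg/L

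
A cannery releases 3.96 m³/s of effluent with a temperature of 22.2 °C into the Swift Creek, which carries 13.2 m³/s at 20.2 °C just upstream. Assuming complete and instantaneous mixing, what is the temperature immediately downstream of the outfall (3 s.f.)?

20.7 °C

Flow-weighted mixing: C = (Q_r C_r + Q_w C_w)/(Q_r + Q_w)
= (13.2×20.2 + 3.96×22.2)/(13.2 + 3.96) = 354.6/17.16 = 20.66 °C.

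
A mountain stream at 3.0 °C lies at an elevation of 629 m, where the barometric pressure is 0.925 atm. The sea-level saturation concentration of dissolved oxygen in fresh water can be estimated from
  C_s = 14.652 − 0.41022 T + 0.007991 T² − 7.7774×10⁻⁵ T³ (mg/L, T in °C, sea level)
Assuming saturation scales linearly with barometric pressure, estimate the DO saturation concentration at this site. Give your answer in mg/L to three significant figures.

At sea level: C_s = 14.652 − 0.41022×3.0 + 0.007991×3.0² − 7.7774×10⁻⁵×3.0³ = 13.49 mg/L.
Pressure correction: C_s' = 13.49 × 0.925 = 12.48 mg/L.

C_s ≈ 12.5 mg/L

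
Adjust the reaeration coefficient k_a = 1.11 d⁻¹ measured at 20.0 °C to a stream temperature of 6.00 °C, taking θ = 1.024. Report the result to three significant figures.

k_a ≈ 0.796 d⁻¹

k_a(T₂) = k_a(T₁) · θ^(T₂−T₁) = 1.11 × 1.024^(6.00−20.0)
= 1.11 × 1.024^-14.0 = 1.11 × 0.7175 = 0.7964 d⁻¹.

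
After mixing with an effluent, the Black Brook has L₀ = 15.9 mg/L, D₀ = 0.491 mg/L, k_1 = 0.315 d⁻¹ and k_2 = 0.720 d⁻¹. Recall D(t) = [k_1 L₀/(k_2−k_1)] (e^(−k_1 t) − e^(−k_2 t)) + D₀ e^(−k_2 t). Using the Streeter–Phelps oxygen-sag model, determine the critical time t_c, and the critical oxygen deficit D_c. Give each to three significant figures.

t_c = [1/(k_2−k_1)] ln[(k_2/k_1)(1 − D₀(k_2−k_1)/(k_1 L₀))]
= [1/(0.720−0.315)] ln[(0.720/0.315)(1 − 0.491×0.4050/(0.315×15.9))]
= (1/0.4050) ln[2.286 × 0.9603] = 2.469 × ln(2.195) = 2.469 × 0.7862 = 1.941 d.
L(t_c) = L₀ e^(−k_1 t_c) = 15.9 × 0.5426 = 8.627 mg/L, and at the critical point k_2 D_c = k_1 L, so D_c = (0.315/0.720) × 8.627 = 3.774 mg/L.

t_c ≈ 1.94 d; D_c ≈ 3.77 mg/L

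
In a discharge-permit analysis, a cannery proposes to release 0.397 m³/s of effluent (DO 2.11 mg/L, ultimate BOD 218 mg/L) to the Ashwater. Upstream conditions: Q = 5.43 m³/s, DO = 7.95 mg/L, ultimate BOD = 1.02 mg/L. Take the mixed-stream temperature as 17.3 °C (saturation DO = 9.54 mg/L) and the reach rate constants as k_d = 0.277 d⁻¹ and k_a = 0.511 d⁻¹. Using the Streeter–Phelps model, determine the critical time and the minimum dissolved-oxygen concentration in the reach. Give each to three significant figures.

t_c ≈ 2.14 d; minimum DO ≈ 4.80 mg/L

Mixed DO = (5.43×7.95 + 0.397×2.11)/(5.43+0.397) = 44.01/5.827 = 7.552 mg/L.
Mixed L₀ = (5.43×1.02 + 0.397×218)/(5.827) = 92.08/5.827 = 15.80 mg/L.
Initial deficit D₀ = C_s − DO₀ = 9.54 − 7.552 = 1.988 mg/L.
t_c = (1/0.2340) ln[(0.511/0.277)(1 − 1.988×0.2340/(0.277×15.80))] = 4.274 × ln(1.649) = 2.137 d.
D_c = (0.277/0.511) × 15.80 × e^(−0.277×2.137) = 0.5421 × 15.80 × 0.5533 = 4.740 mg/L.
Minimum DO = 9.54 − 4.740 = 4.800 mg/L.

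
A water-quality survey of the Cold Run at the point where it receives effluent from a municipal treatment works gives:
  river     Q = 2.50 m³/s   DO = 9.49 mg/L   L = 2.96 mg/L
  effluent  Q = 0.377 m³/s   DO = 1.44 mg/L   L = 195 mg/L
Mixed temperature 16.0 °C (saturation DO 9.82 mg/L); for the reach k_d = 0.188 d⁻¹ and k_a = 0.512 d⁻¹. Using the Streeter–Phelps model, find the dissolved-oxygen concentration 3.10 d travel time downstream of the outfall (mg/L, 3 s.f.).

Mixed DO = (2.50×9.49 + 0.377×1.44)/(2.50+0.377) = 24.27/2.877 = 8.435 mg/L.
Mixed L₀ = (2.50×2.96 + 0.377×195)/(2.877) = 80.92/2.877 = 28.12 mg/L.
Initial deficit D₀ = C_s − DO₀ = 9.82 − 8.435 = 1.385 mg/L.
D(3.10) = [0.188×28.12/(0.512−0.188)](e^(−0.188×3.10) − e^(−0.512×3.10)) + 1.385 e^(−0.512×3.10)
= 16.32 × (0.5583 − 0.2045) + 1.385 × 0.2045 = 6.058 mg/L.
DO = 9.82 − 6.058 = 3.762 mg/L.

DO ≈ 3.76 mg/L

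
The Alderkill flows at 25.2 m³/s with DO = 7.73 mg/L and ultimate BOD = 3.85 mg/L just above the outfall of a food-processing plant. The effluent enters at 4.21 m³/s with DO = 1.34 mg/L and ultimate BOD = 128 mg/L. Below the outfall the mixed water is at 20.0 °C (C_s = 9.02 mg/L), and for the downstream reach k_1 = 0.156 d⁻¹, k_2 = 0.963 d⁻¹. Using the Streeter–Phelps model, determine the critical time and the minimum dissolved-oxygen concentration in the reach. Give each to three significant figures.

t_c ≈ 1.33 d; minimum DO ≈ 6.17 mg/L

Mixed DO = (25.2×7.73 + 4.21×1.34)/(25.2+4.21) = 200.4/29.41 = 6.815 mg/L.
Mixed L₀ = (25.2×3.85 + 4.21×128)/(29.41) = 635.9/29.41 = 21.62 mg/L.
Initial deficit D₀ = C_s − DO₀ = 9.02 − 6.815 = 2.205 mg/L.
t_c = (1/0.8070) ln[(0.963/0.156)(1 − 2.205×0.8070/(0.156×21.62))] = 1.239 × ln(2.917) = 1.327 d.
D_c = (0.156/0.963) × 21.62 × e^(−0.156×1.327) = 0.1620 × 21.62 × 0.8131 = 2.848 mg/L.
Minimum DO = 9.02 − 2.848 = 6.172 mg/L.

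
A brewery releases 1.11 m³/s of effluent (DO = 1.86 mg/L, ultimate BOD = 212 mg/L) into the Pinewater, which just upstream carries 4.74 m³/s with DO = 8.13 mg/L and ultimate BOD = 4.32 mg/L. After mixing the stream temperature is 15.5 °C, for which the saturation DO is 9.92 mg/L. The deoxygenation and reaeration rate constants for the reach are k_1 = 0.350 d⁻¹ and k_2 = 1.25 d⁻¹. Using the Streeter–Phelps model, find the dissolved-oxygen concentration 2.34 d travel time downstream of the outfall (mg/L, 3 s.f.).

Mixed DO = (4.74×8.13 + 1.11×1.86)/(4.74+1.11) = 40.60/5.850 = 6.940 mg/L.
Mixed L₀ = (4.74×4.32 + 1.11×212)/(5.850) = 255.8/5.850 = 43.73 mg/L.
Initial deficit D₀ = C_s − DO₀ = 9.92 − 6.940 = 2.980 mg/L.
D(2.34) = [0.350×43.73/(1.25−0.350)](e^(−0.350×2.34) − e^(−1.25×2.34)) + 2.980 e^(−1.25×2.34)
= 17.00 × (0.4409 − 0.05366) + 2.980 × 0.05366 = 6.744 mg/L.
DO = 9.92 − 6.744 = 3.176 mg/L.

DO ≈ 3.18 mg/L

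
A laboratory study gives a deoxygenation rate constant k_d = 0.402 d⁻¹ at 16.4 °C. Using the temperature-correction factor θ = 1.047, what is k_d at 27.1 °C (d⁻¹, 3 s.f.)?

k_d ≈ 0.657 d⁻¹

k_d(T₂) = k_d(T₁) · θ^(T₂−T₁) = 0.402 × 1.047^(27.1−16.4)
= 0.402 × 1.047^10.7 = 0.402 × 1.635 = 0.6571 d⁻¹.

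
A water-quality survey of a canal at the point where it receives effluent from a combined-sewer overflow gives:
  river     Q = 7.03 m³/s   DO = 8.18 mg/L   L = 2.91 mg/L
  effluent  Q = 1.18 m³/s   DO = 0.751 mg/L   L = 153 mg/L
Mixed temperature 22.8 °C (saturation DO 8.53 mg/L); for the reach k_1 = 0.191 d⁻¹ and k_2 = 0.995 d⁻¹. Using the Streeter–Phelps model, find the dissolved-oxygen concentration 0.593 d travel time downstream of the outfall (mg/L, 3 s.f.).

Mixed DO = (7.03×8.18 + 1.18×0.751)/(7.03+1.18) = 58.39/8.210 = 7.112 mg/L.
Mixed L₀ = (7.03×2.91 + 1.18×153)/(8.210) = 201.0/8.210 = 24.48 mg/L.
Initial deficit D₀ = C_s − DO₀ = 8.53 − 7.112 = 1.418 mg/L.
D(0.593) = [0.191×24.48/(0.995−0.191)](e^(−0.191×0.593) − e^(−0.995×0.593)) + 1.418 e^(−0.995×0.593)
= 5.816 × (0.8929 − 0.5543) + 1.418 × 0.5543 = 2.755 mg/L.
DO = 8.53 − 2.755 = 5.775 mg/L.

DO ≈ 5.77 mg/L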